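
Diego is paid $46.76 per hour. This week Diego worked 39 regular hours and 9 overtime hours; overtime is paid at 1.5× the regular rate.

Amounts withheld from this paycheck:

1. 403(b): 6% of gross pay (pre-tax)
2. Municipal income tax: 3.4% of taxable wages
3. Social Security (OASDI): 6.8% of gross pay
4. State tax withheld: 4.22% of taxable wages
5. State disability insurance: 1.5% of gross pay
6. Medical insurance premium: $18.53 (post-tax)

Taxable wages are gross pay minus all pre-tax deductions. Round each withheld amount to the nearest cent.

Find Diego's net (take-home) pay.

Regular pay: 39 × $46.76 = $1,823.64
Overtime pay: 9 × $46.76 × 1.5 = $631.26
Gross pay = $1,823.64 + $631.26 = $2,454.90
403(b): $2,454.90 × 0.06 = $147.29
Taxable wages = $2,454.90 − $147.29 = $2,307.61
State tax withheld: $2,307.61 × 0.0422 = $97.38
Municipal income tax: $2,307.61 × 0.034 = $78.46
Social Security (OASDI): $2,454.90 × 0.068 = $166.93
State disability insurance: $2,454.90 × 0.015 = $36.82
Medical insurance premium: $18.53
Total deductions = $147.29 + $97.38 + $78.46 + $166.93 + $36.82 + $18.53 = $545.41
Net pay = $2,454.90 − $545.41 = $1,909.49

$1,909.49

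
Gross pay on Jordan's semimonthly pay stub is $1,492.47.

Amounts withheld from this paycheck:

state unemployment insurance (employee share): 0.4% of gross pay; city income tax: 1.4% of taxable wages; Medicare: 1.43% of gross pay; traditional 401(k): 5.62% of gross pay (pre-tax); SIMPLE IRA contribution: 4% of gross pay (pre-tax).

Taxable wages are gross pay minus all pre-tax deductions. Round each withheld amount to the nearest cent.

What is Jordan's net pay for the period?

Traditional 401(k): $1,492.47 × 0.0562 = $83.88
SIMPLE IRA contribution: $1,492.47 × 0.04 = $59.70
Pre-tax total = $83.88 + $59.70 = $143.58
Taxable wages = $1,492.47 − $143.58 = $1,348.89
City income tax: $1,348.89 × 0.014 = $18.88
State unemployment insurance (employee share): $1,492.47 × 0.004 = $5.97
Medicare: $1,492.47 × 0.0143 = $21.34
Total deductions = $83.88 + $59.70 + $18.88 + $5.97 + $21.34 = $189.77
Net pay = $1,492.47 − $189.77 = $1,302.70

$1,302.70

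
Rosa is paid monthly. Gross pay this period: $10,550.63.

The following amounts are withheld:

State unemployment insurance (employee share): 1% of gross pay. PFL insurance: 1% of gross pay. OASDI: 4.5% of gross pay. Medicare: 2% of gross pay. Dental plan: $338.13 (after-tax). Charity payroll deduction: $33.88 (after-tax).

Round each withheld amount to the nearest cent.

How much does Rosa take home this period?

$9,281.81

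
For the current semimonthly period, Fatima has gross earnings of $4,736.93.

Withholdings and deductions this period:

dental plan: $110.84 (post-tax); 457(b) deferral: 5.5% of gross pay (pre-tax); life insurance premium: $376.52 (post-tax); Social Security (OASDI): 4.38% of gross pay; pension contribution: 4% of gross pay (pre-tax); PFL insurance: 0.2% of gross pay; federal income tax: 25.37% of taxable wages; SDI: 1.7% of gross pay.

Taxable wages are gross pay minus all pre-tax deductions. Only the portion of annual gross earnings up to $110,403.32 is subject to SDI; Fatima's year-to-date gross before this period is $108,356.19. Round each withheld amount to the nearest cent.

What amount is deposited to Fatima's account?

457(b) deferral: $4,736.93 × 0.055 = $260.53
Pension contribution: $4,736.93 × 0.04 = $189.48
Pre-tax total = $260.53 + $189.48 = $450.01
Taxable wages = $4,736.93 − $450.01 = $4,286.92
Federal income tax: $4,286.92 × 0.2537 = $1,087.59
PFL insurance: $4,736.93 × 0.002 = $9.47
SDI: only $110,403.32 − $108,356.19 = $2,047.13 of this check is subject → $2,047.13 × 0.017 = $34.80
Social Security (OASDI): $4,736.93 × 0.0438 = $207.48
Life insurance premium: $376.52
Dental plan: $110.84
Total deductions = $260.53 + $189.48 + $1,087.59 + $9.47 + $34.80 + $207.48 + $376.52 + $110.84 = $2,276.71
Net pay = $4,736.93 − $2,276.71 = $2,460.22

$2,460.22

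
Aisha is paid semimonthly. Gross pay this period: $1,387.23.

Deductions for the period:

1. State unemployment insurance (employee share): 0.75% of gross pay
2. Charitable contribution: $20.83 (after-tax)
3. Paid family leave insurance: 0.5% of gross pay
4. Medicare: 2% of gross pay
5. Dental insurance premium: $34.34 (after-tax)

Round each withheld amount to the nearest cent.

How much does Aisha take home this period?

State unemployment insurance (employee share): $1,387.23 × 0.0075 = $10.40
Medicare: $1,387.23 × 0.02 = $27.74
Paid family leave insurance: $1,387.23 × 0.005 = $6.94
Charitable contribution: $20.83
Dental insurance premium: $34.34
Total deductions = $10.40 + $27.74 + $6.94 + $20.83 + $34.34 = $100.25
Net pay = $1,387.23 − $100.25 = $1,286.98

$1,286.98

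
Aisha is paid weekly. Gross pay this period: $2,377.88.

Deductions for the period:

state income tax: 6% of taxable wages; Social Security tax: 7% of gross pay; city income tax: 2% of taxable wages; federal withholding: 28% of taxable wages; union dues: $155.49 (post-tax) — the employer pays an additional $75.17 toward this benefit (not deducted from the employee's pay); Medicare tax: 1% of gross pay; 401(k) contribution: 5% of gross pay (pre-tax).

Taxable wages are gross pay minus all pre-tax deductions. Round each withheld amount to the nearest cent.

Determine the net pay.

401(k) contribution: $2,377.88 × 0.05 = $118.89
Taxable wages = $2,377.88 − $118.89 = $2,258.99
Federal withholding: $2,258.99 × 0.28 = $632.52
State income tax: $2,258.99 × 0.06 = $135.54
City income tax: $2,258.99 × 0.02 = $45.18
Social Security tax: $2,377.88 × 0.07 = $166.45
Medicare tax: $2,377.88 × 0.01 = $23.78
Union dues: $155.49
(Employer's $75.17 toward union dues is not withheld from the employee.)
Total deductions = $118.89 + $632.52 + $135.54 + $45.18 + $166.45 + $23.78 + $155.49 = $1,277.85
Net pay = $2,377.88 − $1,277.85 = $1,100.03

$1,100.03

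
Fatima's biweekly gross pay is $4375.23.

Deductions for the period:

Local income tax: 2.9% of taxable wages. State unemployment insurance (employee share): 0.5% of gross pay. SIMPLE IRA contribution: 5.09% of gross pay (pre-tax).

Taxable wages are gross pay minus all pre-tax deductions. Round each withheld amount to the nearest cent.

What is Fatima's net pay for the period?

$4010.23

SIMPLE IRA contribution: $4375.23 × 0.0509 = $222.70
Taxable wages = $4375.23 − $222.70 = $4152.53
Local income tax: $4152.53 × 0.029 = $120.42
State unemployment insurance (employee share): $4375.23 × 0.005 = $21.88
Total deductions = $222.70 + $120.42 + $21.88 = $365.00
Net pay = $4375.23 − $365.00 = $4010.23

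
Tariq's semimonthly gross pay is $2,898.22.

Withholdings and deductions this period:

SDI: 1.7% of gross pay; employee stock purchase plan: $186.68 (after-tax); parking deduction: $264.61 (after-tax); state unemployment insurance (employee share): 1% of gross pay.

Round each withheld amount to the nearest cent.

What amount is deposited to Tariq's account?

SDI: $2,898.22 × 0.017 = $49.27
State unemployment insurance (employee share): $2,898.22 × 0.01 = $28.98
Employee stock purchase plan: $186.68
Parking deduction: $264.61
Total deductions = $49.27 + $28.98 + $186.68 + $264.61 = $529.54
Net pay = $2,898.22 − $529.54 = $2,368.68

$2,368.68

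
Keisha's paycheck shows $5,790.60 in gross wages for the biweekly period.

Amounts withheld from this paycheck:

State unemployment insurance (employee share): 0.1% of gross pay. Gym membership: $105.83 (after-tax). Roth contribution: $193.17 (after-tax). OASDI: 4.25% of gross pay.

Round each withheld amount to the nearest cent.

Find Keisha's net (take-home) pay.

$5,239.71

OASDI: $5,790.60 × 0.0425 = $246.10
State unemployment insurance (employee share): $5,790.60 × 0.001 = $5.79
Gym membership: $105.83
Roth contribution: $193.17
Total deductions = $246.10 + $5.79 + $105.83 + $193.17 = $550.89
Net pay = $5,790.60 − $550.89 = $5,239.71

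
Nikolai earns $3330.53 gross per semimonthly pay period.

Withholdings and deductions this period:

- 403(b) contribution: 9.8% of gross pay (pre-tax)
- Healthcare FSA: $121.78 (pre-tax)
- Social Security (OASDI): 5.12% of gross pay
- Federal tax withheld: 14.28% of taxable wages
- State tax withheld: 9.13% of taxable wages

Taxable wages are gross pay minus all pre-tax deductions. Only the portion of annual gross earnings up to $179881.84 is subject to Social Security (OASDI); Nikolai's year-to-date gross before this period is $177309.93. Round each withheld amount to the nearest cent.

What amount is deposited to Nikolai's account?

$2075.92

Healthcare FSA: $121.78
403(b) contribution: $3330.53 × 0.098 = $326.39
Pre-tax total = $121.78 + $326.39 = $448.17
Taxable wages = $3330.53 − $448.17 = $2882.36
State tax withheld: $2882.36 × 0.0913 = $263.16
Federal tax withheld: $2882.36 × 0.1428 = $411.60
Social Security (OASDI): only $179881.84 − $177309.93 = $2571.91 of this check is subject → $2571.91 × 0.0512 = $131.68
Total deductions = $121.78 + $326.39 + $263.16 + $411.60 + $131.68 = $1254.61
Net pay = $3330.53 − $1254.61 = $2075.92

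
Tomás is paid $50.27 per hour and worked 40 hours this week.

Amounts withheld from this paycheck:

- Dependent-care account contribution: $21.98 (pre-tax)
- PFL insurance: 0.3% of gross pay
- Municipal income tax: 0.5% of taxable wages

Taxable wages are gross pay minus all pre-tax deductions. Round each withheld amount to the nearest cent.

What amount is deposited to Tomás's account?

Gross pay: 40 × $50.27 = $2,010.80
Dependent-care account contribution: $21.98
Taxable wages = $2,010.80 − $21.98 = $1,988.82
Municipal income tax: $1,988.82 × 0.005 = $9.94
PFL insurance: $2,010.80 × 0.003 = $6.03
Total deductions = $21.98 + $9.94 + $6.03 = $37.95
Net pay = $2,010.80 − $37.95 = $1,972.85

$1,972.85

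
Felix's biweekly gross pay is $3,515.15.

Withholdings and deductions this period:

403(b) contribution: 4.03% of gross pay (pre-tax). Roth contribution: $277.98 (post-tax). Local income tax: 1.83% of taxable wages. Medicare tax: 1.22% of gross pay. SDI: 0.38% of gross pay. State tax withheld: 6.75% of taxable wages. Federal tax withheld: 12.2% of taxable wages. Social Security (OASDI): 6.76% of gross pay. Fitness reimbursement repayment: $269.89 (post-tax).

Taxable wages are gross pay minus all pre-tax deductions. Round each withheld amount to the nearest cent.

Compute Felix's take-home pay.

$1,830.75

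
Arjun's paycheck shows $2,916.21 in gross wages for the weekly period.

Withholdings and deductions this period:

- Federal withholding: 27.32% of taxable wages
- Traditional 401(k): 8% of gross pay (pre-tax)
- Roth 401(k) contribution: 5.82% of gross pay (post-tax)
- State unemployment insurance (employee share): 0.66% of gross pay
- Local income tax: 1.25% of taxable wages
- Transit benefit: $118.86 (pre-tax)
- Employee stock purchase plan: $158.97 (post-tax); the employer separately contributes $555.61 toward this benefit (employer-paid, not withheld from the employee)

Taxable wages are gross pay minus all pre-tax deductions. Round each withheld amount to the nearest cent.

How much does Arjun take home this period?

Transit benefit: $118.86
Traditional 401(k): $2,916.21 × 0.08 = $233.30
Pre-tax total = $118.86 + $233.30 = $352.16
Taxable wages = $2,916.21 − $352.16 = $2,564.05
Local income tax: $2,564.05 × 0.0125 = $32.05
Federal withholding: $2,564.05 × 0.2732 = $700.50
State unemployment insurance (employee share): $2,916.21 × 0.0066 = $19.25
Roth 401(k) contribution: $2,916.21 × 0.0582 = $169.72
Employee stock purchase plan: $158.97
(Employer's $555.61 toward employee stock purchase plan is not withheld from the employee.)
Total deductions = $118.86 + $233.30 + $32.05 + $700.50 + $19.25 + $169.72 + $158.97 = $1,432.65
Net pay = $2,916.21 − $1,432.65 = $1,483.56

$1,483.56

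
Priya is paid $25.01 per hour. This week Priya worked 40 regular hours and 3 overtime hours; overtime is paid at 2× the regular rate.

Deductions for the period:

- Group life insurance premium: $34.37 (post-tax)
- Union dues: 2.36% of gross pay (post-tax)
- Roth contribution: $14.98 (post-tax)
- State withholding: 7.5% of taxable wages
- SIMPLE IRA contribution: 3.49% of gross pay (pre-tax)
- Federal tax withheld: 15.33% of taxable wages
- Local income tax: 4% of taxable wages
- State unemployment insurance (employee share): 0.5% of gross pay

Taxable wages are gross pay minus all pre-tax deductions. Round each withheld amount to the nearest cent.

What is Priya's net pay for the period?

$730.17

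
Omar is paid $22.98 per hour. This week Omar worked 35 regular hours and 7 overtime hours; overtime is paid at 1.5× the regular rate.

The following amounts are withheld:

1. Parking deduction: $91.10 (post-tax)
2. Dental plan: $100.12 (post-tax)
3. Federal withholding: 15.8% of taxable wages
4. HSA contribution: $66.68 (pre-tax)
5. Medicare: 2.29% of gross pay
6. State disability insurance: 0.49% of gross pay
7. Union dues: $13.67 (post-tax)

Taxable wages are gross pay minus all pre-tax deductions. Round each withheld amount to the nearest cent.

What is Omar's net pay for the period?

Regular pay: 35 × $22.98 = $804.30
Overtime pay: 7 × $22.98 × 1.5 = $241.29
Gross pay = $804.30 + $241.29 = $1,045.59
HSA contribution: $66.68
Taxable wages = $1,045.59 − $66.68 = $978.91
Federal withholding: $978.91 × 0.158 = $154.67
State disability insurance: $1,045.59 × 0.0049 = $5.12
Medicare: $1,045.59 × 0.0229 = $23.94
Union dues: $13.67
Parking deduction: $91.10
Dental plan: $100.12
Total deductions = $66.68 + $154.67 + $5.12 + $23.94 + $13.67 + $91.10 + $100.12 = $455.30
Net pay = $1,045.59 − $455.30 = $590.29

$590.29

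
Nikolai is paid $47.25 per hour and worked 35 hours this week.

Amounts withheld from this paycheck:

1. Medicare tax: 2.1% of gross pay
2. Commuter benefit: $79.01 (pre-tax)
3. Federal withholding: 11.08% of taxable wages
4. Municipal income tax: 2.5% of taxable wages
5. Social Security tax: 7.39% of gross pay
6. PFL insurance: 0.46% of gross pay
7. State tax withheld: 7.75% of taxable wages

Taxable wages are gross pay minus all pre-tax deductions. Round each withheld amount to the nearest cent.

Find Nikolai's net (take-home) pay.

Gross pay: 35 × $47.25 = $1,653.75
Commuter benefit: $79.01
Taxable wages = $1,653.75 − $79.01 = $1,574.74
Municipal income tax: $1,574.74 × 0.025 = $39.37
State tax withheld: $1,574.74 × 0.0775 = $122.04
Federal withholding: $1,574.74 × 0.1108 = $174.48
PFL insurance: $1,653.75 × 0.0046 = $7.61
Social Security tax: $1,653.75 × 0.0739 = $122.21
Medicare tax: $1,653.75 × 0.021 = $34.73
Total deductions = $79.01 + $39.37 + $122.04 + $174.48 + $7.61 + $122.21 + $34.73 = $579.45
Net pay = $1,653.75 − $579.45 = $1,074.30

$1,074.30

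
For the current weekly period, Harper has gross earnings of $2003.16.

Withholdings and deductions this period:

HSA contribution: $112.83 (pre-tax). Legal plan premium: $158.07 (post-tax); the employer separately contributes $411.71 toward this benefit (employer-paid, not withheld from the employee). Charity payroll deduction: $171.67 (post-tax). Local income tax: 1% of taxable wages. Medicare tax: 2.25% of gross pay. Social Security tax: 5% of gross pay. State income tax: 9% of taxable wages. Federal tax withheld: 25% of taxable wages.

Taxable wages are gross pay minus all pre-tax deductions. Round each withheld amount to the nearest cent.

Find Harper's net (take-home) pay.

$753.75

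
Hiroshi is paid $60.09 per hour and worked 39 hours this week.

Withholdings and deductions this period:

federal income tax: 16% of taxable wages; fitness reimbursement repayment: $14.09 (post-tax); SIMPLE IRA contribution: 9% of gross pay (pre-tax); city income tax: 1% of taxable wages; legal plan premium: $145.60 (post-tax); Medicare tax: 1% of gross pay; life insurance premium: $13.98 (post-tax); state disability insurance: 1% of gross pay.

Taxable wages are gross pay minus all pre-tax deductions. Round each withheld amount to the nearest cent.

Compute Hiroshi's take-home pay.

Gross pay: 39 × $60.09 = $2343.51
SIMPLE IRA contribution: $2343.51 × 0.09 = $210.92
Taxable wages = $2343.51 − $210.92 = $2132.59
City income tax: $2132.59 × 0.01 = $21.33
Federal income tax: $2132.59 × 0.16 = $341.21
State disability insurance: $2343.51 × 0.01 = $23.44
Medicare tax: $2343.51 × 0.01 = $23.44
Fitness reimbursement repayment: $14.09
Life insurance premium: $13.98
Legal plan premium: $145.60
Total deductions = $210.92 + $21.33 + $341.21 + $23.44 + $23.44 + $14.09 + $13.98 + $145.60 = $794.01
Net pay = $2343.51 − $794.01 = $1549.50

$1549.50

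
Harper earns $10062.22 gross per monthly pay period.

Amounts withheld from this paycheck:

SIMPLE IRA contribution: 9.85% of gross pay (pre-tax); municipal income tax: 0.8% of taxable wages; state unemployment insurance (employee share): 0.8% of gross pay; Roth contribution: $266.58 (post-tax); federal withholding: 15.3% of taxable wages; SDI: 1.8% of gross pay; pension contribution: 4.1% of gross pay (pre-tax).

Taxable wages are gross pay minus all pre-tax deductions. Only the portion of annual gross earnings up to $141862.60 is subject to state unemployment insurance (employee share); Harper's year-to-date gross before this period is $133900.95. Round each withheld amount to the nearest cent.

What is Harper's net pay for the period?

Pension contribution: $10062.22 × 0.041 = $412.55
SIMPLE IRA contribution: $10062.22 × 0.0985 = $991.13
Pre-tax total = $412.55 + $991.13 = $1403.68
Taxable wages = $10062.22 − $1403.68 = $8658.54
Municipal income tax: $8658.54 × 0.008 = $69.27
Federal withholding: $8658.54 × 0.153 = $1324.76
SDI: $10062.22 × 0.018 = $181.12
State unemployment insurance (employee share): only $141862.60 − $133900.95 = $7961.65 of this check is subject → $7961.65 × 0.008 = $63.69
Roth contribution: $266.58
Total deductions = $412.55 + $991.13 + $69.27 + $1324.76 + $181.12 + $63.69 + $266.58 = $3309.10
Net pay = $10062.22 − $3309.10 = $6753.12

$6753.12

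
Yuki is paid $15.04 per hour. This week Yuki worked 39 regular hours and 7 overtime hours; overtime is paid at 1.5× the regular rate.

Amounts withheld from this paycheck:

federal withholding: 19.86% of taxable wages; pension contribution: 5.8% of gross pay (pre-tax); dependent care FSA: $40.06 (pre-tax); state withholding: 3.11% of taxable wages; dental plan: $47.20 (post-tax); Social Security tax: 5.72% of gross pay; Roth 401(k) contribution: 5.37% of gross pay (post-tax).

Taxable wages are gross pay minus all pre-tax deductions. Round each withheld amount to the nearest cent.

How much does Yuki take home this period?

Regular pay: 39 × $15.04 = $586.56
Overtime pay: 7 × $15.04 × 1.5 = $157.92
Gross pay = $586.56 + $157.92 = $744.48
Dependent care FSA: $40.06
Pension contribution: $744.48 × 0.058 = $43.18
Pre-tax total = $40.06 + $43.18 = $83.24
Taxable wages = $744.48 − $83.24 = $661.24
Federal withholding: $661.24 × 0.1986 = $131.32
State withholding: $661.24 × 0.0311 = $20.56
Social Security tax: $744.48 × 0.0572 = $42.58
Roth 401(k) contribution: $744.48 × 0.0537 = $39.98
Dental plan: $47.20
Total deductions = $40.06 + $43.18 + $131.32 + $20.56 + $42.58 + $39.98 + $47.20 = $364.88
Net pay = $744.48 − $364.88 = $379.60

$379.60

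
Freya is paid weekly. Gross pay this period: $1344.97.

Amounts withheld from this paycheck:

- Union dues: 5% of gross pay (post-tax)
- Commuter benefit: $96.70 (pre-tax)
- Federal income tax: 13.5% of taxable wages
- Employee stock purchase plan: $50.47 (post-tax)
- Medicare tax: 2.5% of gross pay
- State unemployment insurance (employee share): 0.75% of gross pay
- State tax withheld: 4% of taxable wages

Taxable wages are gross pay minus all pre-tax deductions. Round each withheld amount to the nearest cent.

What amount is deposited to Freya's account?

$868.39

Commuter benefit: $96.70
Taxable wages = $1344.97 − $96.70 = $1248.27
State tax withheld: $1248.27 × 0.04 = $49.93
Federal income tax: $1248.27 × 0.135 = $168.52
Medicare tax: $1344.97 × 0.025 = $33.62
State unemployment insurance (employee share): $1344.97 × 0.0075 = $10.09
Employee stock purchase plan: $50.47
Union dues: $1344.97 × 0.05 = $67.25
Total deductions = $96.70 + $49.93 + $168.52 + $33.62 + $10.09 + $50.47 + $67.25 = $476.58
Net pay = $1344.97 − $476.58 = $868.39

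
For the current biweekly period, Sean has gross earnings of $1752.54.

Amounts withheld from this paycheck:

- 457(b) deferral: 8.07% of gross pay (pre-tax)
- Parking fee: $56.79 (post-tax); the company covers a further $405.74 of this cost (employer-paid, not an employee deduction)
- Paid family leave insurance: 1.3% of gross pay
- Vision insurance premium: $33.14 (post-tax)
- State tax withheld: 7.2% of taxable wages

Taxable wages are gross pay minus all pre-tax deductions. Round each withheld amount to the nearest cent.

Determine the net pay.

$1382.40

457(b) deferral: $1752.54 × 0.0807 = $141.43
Taxable wages = $1752.54 − $141.43 = $1611.11
State tax withheld: $1611.11 × 0.072 = $116.00
Paid family leave insurance: $1752.54 × 0.013 = $22.78
Vision insurance premium: $33.14
Parking fee: $56.79
(Employer's $405.74 toward parking fee is not withheld from the employee.)
Total deductions = $141.43 + $116.00 + $22.78 + $33.14 + $56.79 = $370.14
Net pay = $1752.54 − $370.14 = $1382.40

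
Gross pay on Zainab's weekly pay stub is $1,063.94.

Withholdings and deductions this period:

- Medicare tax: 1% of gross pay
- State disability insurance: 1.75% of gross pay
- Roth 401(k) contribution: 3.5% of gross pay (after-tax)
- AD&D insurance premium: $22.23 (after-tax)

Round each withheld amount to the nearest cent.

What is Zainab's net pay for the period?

Medicare tax: $1,063.94 × 0.01 = $10.64
State disability insurance: $1,063.94 × 0.0175 = $18.62
Roth 401(k) contribution: $1,063.94 × 0.035 = $37.24
AD&D insurance premium: $22.23
Total deductions = $10.64 + $18.62 + $37.24 + $22.23 = $88.73
Net pay = $1,063.94 − $88.73 = $975.21

$975.21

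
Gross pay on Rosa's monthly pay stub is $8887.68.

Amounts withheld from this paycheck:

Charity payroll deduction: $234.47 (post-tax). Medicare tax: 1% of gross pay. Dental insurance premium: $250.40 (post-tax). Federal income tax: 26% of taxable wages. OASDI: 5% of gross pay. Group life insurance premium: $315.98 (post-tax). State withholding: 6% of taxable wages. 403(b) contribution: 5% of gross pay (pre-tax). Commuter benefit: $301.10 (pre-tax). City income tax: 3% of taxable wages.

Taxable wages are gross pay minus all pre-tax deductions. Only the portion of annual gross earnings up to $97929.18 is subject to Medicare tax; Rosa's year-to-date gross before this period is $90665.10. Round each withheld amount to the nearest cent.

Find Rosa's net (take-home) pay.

Commuter benefit: $301.10
403(b) contribution: $8887.68 × 0.05 = $444.38
Pre-tax total = $301.10 + $444.38 = $745.48
Taxable wages = $8887.68 − $745.48 = $8142.20
City income tax: $8142.20 × 0.03 = $244.27
State withholding: $8142.20 × 0.06 = $488.53
Federal income tax: $8142.20 × 0.26 = $2116.97
Medicare tax: only $97929.18 − $90665.10 = $7264.08 of this check is subject → $7264.08 × 0.01 = $72.64
OASDI: $8887.68 × 0.05 = $444.38
Dental insurance premium: $250.40
Group life insurance premium: $315.98
Charity payroll deduction: $234.47
Total deductions = $301.10 + $444.38 + $244.27 + $488.53 + $2116.97 + $72.64 + $444.38 + $250.40 + $315.98 + $234.47 = $4913.12
Net pay = $8887.68 − $4913.12 = $3974.56

$3974.56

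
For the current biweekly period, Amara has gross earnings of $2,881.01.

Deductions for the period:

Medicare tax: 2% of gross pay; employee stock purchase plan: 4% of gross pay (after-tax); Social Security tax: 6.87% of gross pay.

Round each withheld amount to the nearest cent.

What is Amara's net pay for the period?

$2,510.22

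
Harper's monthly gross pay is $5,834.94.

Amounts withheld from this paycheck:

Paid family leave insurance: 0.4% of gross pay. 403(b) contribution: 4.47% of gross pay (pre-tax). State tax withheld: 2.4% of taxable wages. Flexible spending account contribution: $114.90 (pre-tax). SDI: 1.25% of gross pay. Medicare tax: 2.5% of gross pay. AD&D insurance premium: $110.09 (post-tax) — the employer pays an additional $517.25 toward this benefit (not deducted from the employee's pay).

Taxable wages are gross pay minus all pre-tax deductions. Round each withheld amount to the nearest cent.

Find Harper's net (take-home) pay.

$4,975.96

Flexible spending account contribution: $114.90
403(b) contribution: $5,834.94 × 0.0447 = $260.82
Pre-tax total = $114.90 + $260.82 = $375.72
Taxable wages = $5,834.94 − $375.72 = $5,459.22
State tax withheld: $5,459.22 × 0.024 = $131.02
SDI: $5,834.94 × 0.0125 = $72.94
Medicare tax: $5,834.94 × 0.025 = $145.87
Paid family leave insurance: $5,834.94 × 0.004 = $23.34
AD&D insurance premium: $110.09
(Employer's $517.25 toward AD&D insurance premium is not withheld from the employee.)
Total deductions = $114.90 + $260.82 + $131.02 + $72.94 + $145.87 + $23.34 + $110.09 = $858.98
Net pay = $5,834.94 − $858.98 = $4,975.96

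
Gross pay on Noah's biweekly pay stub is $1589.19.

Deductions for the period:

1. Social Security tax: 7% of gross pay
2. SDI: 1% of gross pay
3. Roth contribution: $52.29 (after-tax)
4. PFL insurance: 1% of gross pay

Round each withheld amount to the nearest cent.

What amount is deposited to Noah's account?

$1393.88

SDI: $1589.19 × 0.01 = $15.89
PFL insurance: $1589.19 × 0.01 = $15.89
Social Security tax: $1589.19 × 0.07 = $111.24
Roth contribution: $52.29
Total deductions = $15.89 + $15.89 + $111.24 + $52.29 = $195.31
Net pay = $1589.19 − $195.31 = $1393.88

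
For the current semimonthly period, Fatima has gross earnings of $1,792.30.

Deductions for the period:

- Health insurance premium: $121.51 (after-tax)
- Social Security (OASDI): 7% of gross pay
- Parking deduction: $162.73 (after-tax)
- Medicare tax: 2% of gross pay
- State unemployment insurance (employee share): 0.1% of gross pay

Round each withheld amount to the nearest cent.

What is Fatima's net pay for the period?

$1,344.96

Social Security (OASDI): $1,792.30 × 0.07 = $125.46
Medicare tax: $1,792.30 × 0.02 = $35.85
State unemployment insurance (employee share): $1,792.30 × 0.001 = $1.79
Parking deduction: $162.73
Health insurance premium: $121.51
Total deductions = $125.46 + $35.85 + $1.79 + $162.73 + $121.51 = $447.34
Net pay = $1,792.30 − $447.34 = $1,344.96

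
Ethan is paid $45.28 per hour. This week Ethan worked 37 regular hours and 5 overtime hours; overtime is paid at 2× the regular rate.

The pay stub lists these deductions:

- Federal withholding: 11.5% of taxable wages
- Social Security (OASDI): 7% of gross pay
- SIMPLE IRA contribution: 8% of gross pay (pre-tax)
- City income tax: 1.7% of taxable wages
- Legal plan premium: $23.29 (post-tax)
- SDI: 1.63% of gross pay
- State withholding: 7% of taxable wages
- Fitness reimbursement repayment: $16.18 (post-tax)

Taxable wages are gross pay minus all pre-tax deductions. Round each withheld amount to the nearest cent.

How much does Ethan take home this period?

$1339.29

Regular pay: 37 × $45.28 = $1675.36
Overtime pay: 5 × $45.28 × 2 = $452.80
Gross pay = $1675.36 + $452.80 = $2128.16
SIMPLE IRA contribution: $2128.16 × 0.08 = $170.25
Taxable wages = $2128.16 − $170.25 = $1957.91
Federal withholding: $1957.91 × 0.115 = $225.16
State withholding: $1957.91 × 0.07 = $137.05
City income tax: $1957.91 × 0.017 = $33.28
SDI: $2128.16 × 0.0163 = $34.69
Social Security (OASDI): $2128.16 × 0.07 = $148.97
Fitness reimbursement repayment: $16.18
Legal plan premium: $23.29
Total deductions = $170.25 + $225.16 + $137.05 + $33.28 + $34.69 + $148.97 + $16.18 + $23.29 = $788.87
Net pay = $2128.16 − $788.87 = $1339.29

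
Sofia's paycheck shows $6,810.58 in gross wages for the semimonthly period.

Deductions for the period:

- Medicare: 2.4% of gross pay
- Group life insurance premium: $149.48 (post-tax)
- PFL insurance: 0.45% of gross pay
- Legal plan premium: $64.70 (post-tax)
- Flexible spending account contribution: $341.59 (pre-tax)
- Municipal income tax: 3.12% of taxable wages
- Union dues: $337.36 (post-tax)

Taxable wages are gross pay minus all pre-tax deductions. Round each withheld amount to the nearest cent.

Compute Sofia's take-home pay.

$5,521.52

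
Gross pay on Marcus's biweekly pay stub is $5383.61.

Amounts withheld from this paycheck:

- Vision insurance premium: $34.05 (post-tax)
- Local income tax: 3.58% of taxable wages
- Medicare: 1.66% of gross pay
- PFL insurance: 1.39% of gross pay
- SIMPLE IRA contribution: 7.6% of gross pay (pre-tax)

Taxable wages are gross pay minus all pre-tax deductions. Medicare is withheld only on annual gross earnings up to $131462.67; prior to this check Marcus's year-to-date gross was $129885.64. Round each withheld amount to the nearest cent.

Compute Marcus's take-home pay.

$4661.31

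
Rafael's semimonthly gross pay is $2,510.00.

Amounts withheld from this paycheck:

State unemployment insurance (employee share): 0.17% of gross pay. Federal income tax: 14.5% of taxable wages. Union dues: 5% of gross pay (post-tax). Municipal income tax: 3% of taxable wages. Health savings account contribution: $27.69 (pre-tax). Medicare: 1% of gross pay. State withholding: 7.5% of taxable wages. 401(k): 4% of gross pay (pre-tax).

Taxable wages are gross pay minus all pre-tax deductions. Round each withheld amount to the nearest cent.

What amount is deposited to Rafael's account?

$1,631.56

Health savings account contribution: $27.69
401(k): $2,510.00 × 0.04 = $100.40
Pre-tax total = $27.69 + $100.40 = $128.09
Taxable wages = $2,510.00 − $128.09 = $2,381.91
Municipal income tax: $2,381.91 × 0.03 = $71.46
State withholding: $2,381.91 × 0.075 = $178.64
Federal income tax: $2,381.91 × 0.145 = $345.38
State unemployment insurance (employee share): $2,510.00 × 0.0017 = $4.27
Medicare: $2,510.00 × 0.01 = $25.10
Union dues: $2,510.00 × 0.05 = $125.50
Total deductions = $27.69 + $100.40 + $71.46 + $178.64 + $345.38 + $4.27 + $25.10 + $125.50 = $878.44
Net pay = $2,510.00 − $878.44 = $1,631.56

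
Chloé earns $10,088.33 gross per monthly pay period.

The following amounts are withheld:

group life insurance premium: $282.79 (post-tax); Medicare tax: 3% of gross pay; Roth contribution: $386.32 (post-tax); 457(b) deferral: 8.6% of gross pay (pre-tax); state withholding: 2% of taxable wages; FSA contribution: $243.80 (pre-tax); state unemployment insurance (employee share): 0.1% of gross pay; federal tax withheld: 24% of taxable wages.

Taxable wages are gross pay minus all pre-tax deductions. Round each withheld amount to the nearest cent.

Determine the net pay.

$5,661.08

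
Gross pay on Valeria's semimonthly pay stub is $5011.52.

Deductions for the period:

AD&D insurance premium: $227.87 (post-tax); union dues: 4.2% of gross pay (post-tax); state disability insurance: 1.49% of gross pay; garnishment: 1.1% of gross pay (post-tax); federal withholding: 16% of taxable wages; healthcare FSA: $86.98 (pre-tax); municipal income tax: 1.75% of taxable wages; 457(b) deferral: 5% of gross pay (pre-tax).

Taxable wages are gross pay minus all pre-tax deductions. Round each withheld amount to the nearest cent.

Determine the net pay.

$3276.19

Healthcare FSA: $86.98
457(b) deferral: $5011.52 × 0.05 = $250.58
Pre-tax total = $86.98 + $250.58 = $337.56
Taxable wages = $5011.52 − $337.56 = $4673.96
Federal withholding: $4673.96 × 0.16 = $747.83
Municipal income tax: $4673.96 × 0.0175 = $81.79
State disability insurance: $5011.52 × 0.0149 = $74.67
Garnishment: $5011.52 × 0.011 = $55.13
Union dues: $5011.52 × 0.042 = $210.48
AD&D insurance premium: $227.87
Total deductions = $86.98 + $250.58 + $747.83 + $81.79 + $74.67 + $55.13 + $210.48 + $227.87 = $1735.33
Net pay = $5011.52 − $1735.33 = $3276.19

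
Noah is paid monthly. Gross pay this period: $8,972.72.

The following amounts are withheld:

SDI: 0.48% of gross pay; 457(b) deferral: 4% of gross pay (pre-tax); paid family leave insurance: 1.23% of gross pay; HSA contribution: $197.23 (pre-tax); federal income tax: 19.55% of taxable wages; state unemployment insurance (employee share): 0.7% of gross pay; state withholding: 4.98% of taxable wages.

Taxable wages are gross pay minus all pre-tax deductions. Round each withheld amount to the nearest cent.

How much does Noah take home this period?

$6,135.75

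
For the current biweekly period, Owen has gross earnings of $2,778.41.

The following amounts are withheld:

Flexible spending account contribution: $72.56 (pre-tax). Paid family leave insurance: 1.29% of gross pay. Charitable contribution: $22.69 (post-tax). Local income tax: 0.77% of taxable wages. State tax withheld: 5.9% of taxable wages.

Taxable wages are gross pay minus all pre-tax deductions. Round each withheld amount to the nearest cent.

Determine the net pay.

$2,466.83

Flexible spending account contribution: $72.56
Taxable wages = $2,778.41 − $72.56 = $2,705.85
Local income tax: $2,705.85 × 0.0077 = $20.84
State tax withheld: $2,705.85 × 0.059 = $159.65
Paid family leave insurance: $2,778.41 × 0.0129 = $35.84
Charitable contribution: $22.69
Total deductions = $72.56 + $20.84 + $159.65 + $35.84 + $22.69 = $311.58
Net pay = $2,778.41 − $311.58 = $2,466.83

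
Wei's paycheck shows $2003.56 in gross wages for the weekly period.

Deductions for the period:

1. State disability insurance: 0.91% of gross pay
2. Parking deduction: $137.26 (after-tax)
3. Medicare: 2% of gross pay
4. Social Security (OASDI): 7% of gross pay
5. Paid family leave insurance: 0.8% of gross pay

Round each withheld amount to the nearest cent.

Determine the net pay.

Medicare: $2003.56 × 0.02 = $40.07
State disability insurance: $2003.56 × 0.0091 = $18.23
Paid family leave insurance: $2003.56 × 0.008 = $16.03
Social Security (OASDI): $2003.56 × 0.07 = $140.25
Parking deduction: $137.26
Total deductions = $40.07 + $18.23 + $16.03 + $140.25 + $137.26 = $351.84
Net pay = $2003.56 − $351.84 = $1651.72

$1651.72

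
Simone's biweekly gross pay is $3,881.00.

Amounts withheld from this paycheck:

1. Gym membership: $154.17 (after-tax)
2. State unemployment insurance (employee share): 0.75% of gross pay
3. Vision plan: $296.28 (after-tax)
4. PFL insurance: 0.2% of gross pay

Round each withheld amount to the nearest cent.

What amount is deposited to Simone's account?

$3,393.68

PFL insurance: $3,881.00 × 0.002 = $7.76
State unemployment insurance (employee share): $3,881.00 × 0.0075 = $29.11
Vision plan: $296.28
Gym membership: $154.17
Total deductions = $7.76 + $29.11 + $296.28 + $154.17 = $487.32
Net pay = $3,881.00 − $487.32 = $3,393.68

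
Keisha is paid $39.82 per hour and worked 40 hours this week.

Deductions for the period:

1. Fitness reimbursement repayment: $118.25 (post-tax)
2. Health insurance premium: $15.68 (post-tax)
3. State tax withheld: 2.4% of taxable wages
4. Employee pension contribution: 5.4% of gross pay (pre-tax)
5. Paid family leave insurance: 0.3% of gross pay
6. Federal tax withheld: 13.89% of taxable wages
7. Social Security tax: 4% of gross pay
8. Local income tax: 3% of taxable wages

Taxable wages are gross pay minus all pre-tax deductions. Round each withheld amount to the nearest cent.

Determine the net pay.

$1013.72

Gross pay: 40 × $39.82 = $1592.80
Employee pension contribution: $1592.80 × 0.054 = $86.01
Taxable wages = $1592.80 − $86.01 = $1506.79
State tax withheld: $1506.79 × 0.024 = $36.16
Federal tax withheld: $1506.79 × 0.1389 = $209.29
Local income tax: $1506.79 × 0.03 = $45.20
Social Security tax: $1592.80 × 0.04 = $63.71
Paid family leave insurance: $1592.80 × 0.003 = $4.78
Health insurance premium: $15.68
Fitness reimbursement repayment: $118.25
Total deductions = $86.01 + $36.16 + $209.29 + $45.20 + $63.71 + $4.78 + $15.68 + $118.25 = $579.08
Net pay = $1592.80 − $579.08 = $1013.72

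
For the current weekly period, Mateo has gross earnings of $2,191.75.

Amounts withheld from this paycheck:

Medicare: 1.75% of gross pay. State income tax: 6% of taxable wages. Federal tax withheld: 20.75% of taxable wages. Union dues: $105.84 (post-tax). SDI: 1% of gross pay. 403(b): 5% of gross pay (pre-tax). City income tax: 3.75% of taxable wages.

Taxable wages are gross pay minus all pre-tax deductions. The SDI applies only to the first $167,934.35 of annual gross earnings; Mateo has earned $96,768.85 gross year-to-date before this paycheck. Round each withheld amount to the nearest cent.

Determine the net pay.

403(b): $2,191.75 × 0.05 = $109.59
Taxable wages = $2,191.75 − $109.59 = $2,082.16
State income tax: $2,082.16 × 0.06 = $124.93
City income tax: $2,082.16 × 0.0375 = $78.08
Federal tax withheld: $2,082.16 × 0.2075 = $432.05
SDI: cap not yet reached, full $2,191.75 is subject → $2,191.75 × 0.01 = $21.92
Medicare: $2,191.75 × 0.0175 = $38.36
Union dues: $105.84
Total deductions = $109.59 + $124.93 + $78.08 + $432.05 + $21.92 + $38.36 + $105.84 = $910.77
Net pay = $2,191.75 − $910.77 = $1,280.98

$1,280.98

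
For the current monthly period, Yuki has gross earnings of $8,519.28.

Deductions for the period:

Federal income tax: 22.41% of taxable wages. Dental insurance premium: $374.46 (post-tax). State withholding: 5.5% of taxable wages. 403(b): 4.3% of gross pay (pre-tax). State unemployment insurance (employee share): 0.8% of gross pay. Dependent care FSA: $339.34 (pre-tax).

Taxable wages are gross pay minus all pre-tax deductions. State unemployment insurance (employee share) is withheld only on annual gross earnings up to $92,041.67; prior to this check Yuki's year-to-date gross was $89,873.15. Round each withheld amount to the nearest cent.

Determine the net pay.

403(b): $8,519.28 × 0.043 = $366.33
Dependent care FSA: $339.34
Pre-tax total = $366.33 + $339.34 = $705.67
Taxable wages = $8,519.28 − $705.67 = $7,813.61
State withholding: $7,813.61 × 0.055 = $429.75
Federal income tax: $7,813.61 × 0.2241 = $1,751.03
State unemployment insurance (employee share): only $92,041.67 − $89,873.15 = $2,168.52 of this check is subject → $2,168.52 × 0.008 = $17.35
Dental insurance premium: $374.46
Total deductions = $366.33 + $339.34 + $429.75 + $1,751.03 + $17.35 + $374.46 = $3,278.26
Net pay = $8,519.28 − $3,278.26 = $5,241.02

$5,241.02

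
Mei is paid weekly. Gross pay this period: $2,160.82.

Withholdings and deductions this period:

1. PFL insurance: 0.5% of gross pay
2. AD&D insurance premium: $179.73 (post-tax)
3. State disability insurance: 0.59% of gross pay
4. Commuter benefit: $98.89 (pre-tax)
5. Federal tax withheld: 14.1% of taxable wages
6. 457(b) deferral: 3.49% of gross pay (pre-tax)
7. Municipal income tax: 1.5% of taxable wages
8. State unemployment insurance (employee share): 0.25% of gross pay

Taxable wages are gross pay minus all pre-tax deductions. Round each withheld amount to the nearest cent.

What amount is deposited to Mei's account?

$1,467.94

Commuter benefit: $98.89
457(b) deferral: $2,160.82 × 0.0349 = $75.41
Pre-tax total = $98.89 + $75.41 = $174.30
Taxable wages = $2,160.82 − $174.30 = $1,986.52
Federal tax withheld: $1,986.52 × 0.141 = $280.10
Municipal income tax: $1,986.52 × 0.015 = $29.80
State unemployment insurance (employee share): $2,160.82 × 0.0025 = $5.40
PFL insurance: $2,160.82 × 0.005 = $10.80
State disability insurance: $2,160.82 × 0.0059 = $12.75
AD&D insurance premium: $179.73
Total deductions = $98.89 + $75.41 + $280.10 + $29.80 + $5.40 + $10.80 + $12.75 + $179.73 = $692.88
Net pay = $2,160.82 − $692.88 = $1,467.94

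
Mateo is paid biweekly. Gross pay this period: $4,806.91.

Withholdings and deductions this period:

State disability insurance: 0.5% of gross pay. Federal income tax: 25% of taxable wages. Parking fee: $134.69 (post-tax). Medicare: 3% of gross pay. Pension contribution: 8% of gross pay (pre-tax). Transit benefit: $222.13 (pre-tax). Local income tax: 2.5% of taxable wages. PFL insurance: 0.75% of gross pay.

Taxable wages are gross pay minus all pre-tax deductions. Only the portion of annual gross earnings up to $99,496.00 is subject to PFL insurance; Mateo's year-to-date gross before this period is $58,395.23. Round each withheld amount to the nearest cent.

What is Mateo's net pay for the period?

Transit benefit: $222.13
Pension contribution: $4,806.91 × 0.08 = $384.55
Pre-tax total = $222.13 + $384.55 = $606.68
Taxable wages = $4,806.91 − $606.68 = $4,200.23
Federal income tax: $4,200.23 × 0.25 = $1,050.06
Local income tax: $4,200.23 × 0.025 = $105.01
State disability insurance: $4,806.91 × 0.005 = $24.03
Medicare: $4,806.91 × 0.03 = $144.21
PFL insurance: cap not yet reached, full $4,806.91 is subject → $4,806.91 × 0.0075 = $36.05
Parking fee: $134.69
Total deductions = $222.13 + $384.55 + $1,050.06 + $105.01 + $24.03 + $144.21 + $36.05 + $134.69 = $2,100.73
Net pay = $4,806.91 − $2,100.73 = $2,706.18

$2,706.18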